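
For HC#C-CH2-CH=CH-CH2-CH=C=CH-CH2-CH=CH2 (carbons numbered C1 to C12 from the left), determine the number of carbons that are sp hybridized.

C1: sp ✓
C2: sp ✓
C3: sp3
C4: sp2
C5: sp2
C6: sp3
C7: sp2
C8: sp ✓
C9: sp2
C10: sp3
C11: sp2
C12: sp2
C1, C2, C8 → 3 sp carbons.

3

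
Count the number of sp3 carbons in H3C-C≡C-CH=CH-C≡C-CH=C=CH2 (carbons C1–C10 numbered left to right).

1

C1: sp3 ✓
C2: sp
C3: sp
C4: sp2
C5: sp2
C6: sp
C7: sp
C8: sp2
C9: sp
C10: sp2
C1 → 1 sp3 carbon.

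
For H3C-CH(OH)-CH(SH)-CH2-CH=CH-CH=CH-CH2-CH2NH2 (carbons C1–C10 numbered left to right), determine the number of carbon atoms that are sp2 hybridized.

4

C1: sp3
C2: sp3
C3: sp3
C4: sp3
C5: sp2 ✓
C6: sp2 ✓
C7: sp2 ✓
C8: sp2 ✓
C9: sp3
C10: sp3
C5, C6, C7, C8 → 4 sp2 carbons.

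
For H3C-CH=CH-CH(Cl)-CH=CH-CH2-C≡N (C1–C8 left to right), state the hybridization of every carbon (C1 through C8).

C1 sp3, C2 sp2, C3 sp2, C4 sp3, C5 sp2, C6 sp2, C7 sp3, C8 sp

C1 is sp3: 4 σ bonds, 4 electron-density regions.
C2 carries 3 σ bonds, plus one π bond, giving a steric number of 3, so it is sp2.
C3 is sp2: 3 σ bonds, plus one π bond, 3 electron-density regions.
C4 — 4 σ bonds. Steric number 4, so sp3.
C5 (3 σ bonds, plus one π bond) has steric number 3: sp2.
C6 (3 σ bonds, plus one π bond) has steric number 3: sp2.
C7 has 4 σ bonds: steric number 4 → sp3.
C8: 2 σ bonds, plus two π bonds — 2 electron domains, sp.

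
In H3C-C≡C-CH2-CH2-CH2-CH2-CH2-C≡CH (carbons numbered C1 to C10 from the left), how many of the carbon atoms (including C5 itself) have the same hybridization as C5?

C5 is sp3 (only σ bonds).
C1: sp3 ✓
C2: sp
C3: sp
C4: sp3 ✓
C5: sp3 ✓
C6: sp3 ✓
C7: sp3 ✓
C8: sp3 ✓
C9: sp
C10: sp
6 carbons are sp3.

6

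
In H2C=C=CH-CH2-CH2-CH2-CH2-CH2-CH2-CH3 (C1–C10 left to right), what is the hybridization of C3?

sp²

C3: 3 σ bonds, plus one π bond — 3 electron domains, sp2.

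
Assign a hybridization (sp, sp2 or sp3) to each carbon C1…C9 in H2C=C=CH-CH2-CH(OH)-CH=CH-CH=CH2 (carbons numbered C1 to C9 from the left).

C1 sp2, C2 sp, C3 sp2, C4 sp3, C5 sp3, C6 sp2, C7 sp2, C8 sp2, C9 sp2

C1 carries 3 σ bonds, plus one π bond, giving a steric number of 3, so it is sp2.
C2 — 2 σ bonds, plus two π bonds. Steric number 2, so sp.
C3: 3 σ bonds, plus one π bond — 3 electron domains, sp2.
C4 — 4 σ bonds. Steric number 4, so sp3.
C5 has 4 σ bonds: steric number 4 → sp3.
C6 (3 σ bonds, plus one π bond) has steric number 3: sp2.
C7 is sp2: 3 σ bonds, plus one π bond, 3 electron-density regions.
C8 — 3 σ bonds, plus one π bond. Steric number 3, so sp2.
C9 has 3 σ bonds, plus one π bond: steric number 3 → sp2.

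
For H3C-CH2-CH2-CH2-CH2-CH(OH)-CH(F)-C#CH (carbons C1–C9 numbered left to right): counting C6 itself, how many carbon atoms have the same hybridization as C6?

7

C6 is sp3 (only σ bonds).
C1: sp3 ✓
C2: sp3 ✓
C3: sp3 ✓
C4: sp3 ✓
C5: sp3 ✓
C6: sp3 ✓
C7: sp3 ✓
C8: sp
C9: sp
7 carbons are sp3.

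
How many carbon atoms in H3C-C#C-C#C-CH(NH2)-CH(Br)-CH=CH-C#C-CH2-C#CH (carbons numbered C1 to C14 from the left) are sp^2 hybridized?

2

C1: sp3
C2: sp
C3: sp
C4: sp
C5: sp
C6: sp3
C7: sp3
C8: sp2 ✓
C9: sp2 ✓
C10: sp
C11: sp
C12: sp3
C13: sp
C14: sp
C8, C9 → 2 sp2 carbons.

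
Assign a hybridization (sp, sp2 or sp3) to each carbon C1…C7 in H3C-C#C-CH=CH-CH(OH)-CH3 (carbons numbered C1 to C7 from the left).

C1: 4 σ bonds; 4 regions of electron density → sp3.
C2 carries 2 σ bonds, plus two π bonds, giving a steric number of 2, so it is sp.
C3: 2 σ bonds, plus two π bonds; 2 regions of electron density → sp.
C4 has 3 σ bonds, plus one π bond: steric number 3 → sp2.
C5 carries 3 σ bonds, plus one π bond, giving a steric number of 3, so it is sp2.
C6 — 4 σ bonds. Steric number 4, so sp3.
C7 — 4 σ bonds. Steric number 4, so sp3.

C1 sp3, C2 sp, C3 sp, C4 sp2, C5 sp2, C6 sp3, C7 sp3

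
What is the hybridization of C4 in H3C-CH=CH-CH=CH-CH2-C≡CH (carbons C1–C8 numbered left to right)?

C4 (3 σ bonds, plus one π bond) has steric number 3: sp2.

sp²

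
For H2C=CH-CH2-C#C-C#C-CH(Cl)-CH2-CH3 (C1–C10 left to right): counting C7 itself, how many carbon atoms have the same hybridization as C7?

C7 is sp (two π bonds).
C1: sp2
C2: sp2
C3: sp3
C4: sp ✓
C5: sp ✓
C6: sp ✓
C7: sp ✓
C8: sp3
C9: sp3
C10: sp3
4 carbons are sp.

4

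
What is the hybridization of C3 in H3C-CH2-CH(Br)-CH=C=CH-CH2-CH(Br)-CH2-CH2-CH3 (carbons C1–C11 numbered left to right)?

sp3

C3 — 4 σ bonds. Steric number 4, so sp3.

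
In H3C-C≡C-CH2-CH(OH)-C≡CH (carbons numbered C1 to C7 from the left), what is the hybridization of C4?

sp^3

C4: 4 σ bonds; 4 regions of electron density → sp3.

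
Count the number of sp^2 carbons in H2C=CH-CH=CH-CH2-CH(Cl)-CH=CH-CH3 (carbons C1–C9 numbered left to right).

6

C1: sp2 ✓
C2: sp2 ✓
C3: sp2 ✓
C4: sp2 ✓
C5: sp3
C6: sp3
C7: sp2 ✓
C8: sp2 ✓
C9: sp3
C1, C2, C3, C4, C7, C8 → 6 sp2 carbons.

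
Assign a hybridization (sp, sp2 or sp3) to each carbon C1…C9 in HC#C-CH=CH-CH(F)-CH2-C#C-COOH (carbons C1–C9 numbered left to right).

C1: 2 σ bonds, plus two π bonds; 2 regions of electron density → sp.
C2 (2 σ bonds, plus two π bonds) has steric number 2: sp.
C3 has 3 σ bonds, plus one π bond: steric number 3 → sp2.
C4 (3 σ bonds, plus one π bond) has steric number 3: sp2.
C5: 4 σ bonds; 4 regions of electron density → sp3.
C6 — 4 σ bonds. Steric number 4, so sp3.
C7 (2 σ bonds, plus two π bonds) has steric number 2: sp.
C8 carries 2 σ bonds, plus two π bonds, giving a steric number of 2, so it is sp.
C9: 3 σ bonds, plus one π bond — 3 electron domains, sp2.

C1 sp, C2 sp, C3 sp2, C4 sp2, C5 sp3, C6 sp3, C7 sp, C8 sp, C9 sp2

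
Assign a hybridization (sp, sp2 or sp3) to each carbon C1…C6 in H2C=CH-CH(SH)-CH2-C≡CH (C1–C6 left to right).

C1: 3 σ bonds, plus one π bond; 3 regions of electron density → sp2.
C2 has 3 σ bonds, plus one π bond: steric number 3 → sp2.
C3 — 4 σ bonds. Steric number 4, so sp3.
C4 is sp3: 4 σ bonds, 4 electron-density regions.
C5 (2 σ bonds, plus two π bonds) has steric number 2: sp.
C6: 2 σ bonds, plus two π bonds; 2 regions of electron density → sp.

C1 sp2, C2 sp2, C3 sp3, C4 sp3, C5 sp, C6 sp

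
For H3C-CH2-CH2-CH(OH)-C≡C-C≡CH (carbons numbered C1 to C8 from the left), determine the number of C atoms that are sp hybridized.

C1: sp3
C2: sp3
C3: sp3
C4: sp3
C5: sp ✓
C6: sp ✓
C7: sp ✓
C8: sp ✓
C5, C6, C7, C8 → 4 sp carbons.

4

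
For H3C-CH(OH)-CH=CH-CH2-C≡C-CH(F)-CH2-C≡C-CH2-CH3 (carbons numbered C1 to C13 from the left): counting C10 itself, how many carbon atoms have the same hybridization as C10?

C10 is sp (two π bonds).
C1: sp3
C2: sp3
C3: sp2
C4: sp2
C5: sp3
C6: sp ✓
C7: sp ✓
C8: sp3
C9: sp3
C10: sp ✓
C11: sp ✓
C12: sp3
C13: sp3
4 carbons are sp.

4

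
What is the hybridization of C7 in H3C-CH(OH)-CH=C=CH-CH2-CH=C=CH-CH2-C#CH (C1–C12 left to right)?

C7 carries 3 σ bonds, plus one π bond, giving a steric number of 3, so it is sp2.

sp²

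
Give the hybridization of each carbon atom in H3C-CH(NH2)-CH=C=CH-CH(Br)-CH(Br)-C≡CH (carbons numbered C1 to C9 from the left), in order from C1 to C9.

C1 carries 4 σ bonds, giving a steric number of 4, so it is sp3.
C2 is sp3: 4 σ bonds, 4 electron-density regions.
C3 has 3 σ bonds, plus one π bond: steric number 3 → sp2.
C4: 2 σ bonds, plus two π bonds; 2 regions of electron density → sp.
C5: 3 σ bonds, plus one π bond; 3 regions of electron density → sp2.
C6 has 4 σ bonds: steric number 4 → sp3.
C7 carries 4 σ bonds, giving a steric number of 4, so it is sp3.
C8 carries 2 σ bonds, plus two π bonds, giving a steric number of 2, so it is sp.
C9 (2 σ bonds, plus two π bonds) has steric number 2: sp.

C1 sp3, C2 sp3, C3 sp2, C4 sp, C5 sp2, C6 sp3, C7 sp3, C8 sp, C9 sp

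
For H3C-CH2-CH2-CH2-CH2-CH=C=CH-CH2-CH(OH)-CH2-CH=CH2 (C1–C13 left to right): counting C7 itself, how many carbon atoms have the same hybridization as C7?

C7 is sp (two π bonds).
C1: sp3
C2: sp3
C3: sp3
C4: sp3
C5: sp3
C6: sp2
C7: sp ✓
C8: sp2
C9: sp3
C10: sp3
C11: sp3
C12: sp2
C13: sp2
1 carbon is sp.

1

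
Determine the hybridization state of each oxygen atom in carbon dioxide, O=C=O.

One σ bond + two lone pairs = steric number 3 → sp2.

sp^2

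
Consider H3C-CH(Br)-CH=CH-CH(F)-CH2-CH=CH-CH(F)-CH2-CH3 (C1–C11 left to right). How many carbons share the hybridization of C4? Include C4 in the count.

4

C4 is sp2 (one π bond).
C1: sp3
C2: sp3
C3: sp2 ✓
C4: sp2 ✓
C5: sp3
C6: sp3
C7: sp2 ✓
C8: sp2 ✓
C9: sp3
C10: sp3
C11: sp3
4 carbons are sp2.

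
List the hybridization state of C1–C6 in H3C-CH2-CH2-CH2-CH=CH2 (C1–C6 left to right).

C1: 4 σ bonds — 4 electron domains, sp3.
C2 (4 σ bonds) has steric number 4: sp3.
C3 — 4 σ bonds. Steric number 4, so sp3.
C4 has 4 σ bonds: steric number 4 → sp3.
C5 has 3 σ bonds, plus one π bond: steric number 3 → sp2.
C6: 3 σ bonds, plus one π bond — 3 electron domains, sp2.

C1 sp3, C2 sp3, C3 sp3, C4 sp3, C5 sp2, C6 sp2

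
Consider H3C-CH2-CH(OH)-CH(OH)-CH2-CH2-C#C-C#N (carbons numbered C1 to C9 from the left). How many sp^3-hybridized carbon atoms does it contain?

C1: sp3 ✓
C2: sp3 ✓
C3: sp3 ✓
C4: sp3 ✓
C5: sp3 ✓
C6: sp3 ✓
C7: sp
C8: sp
C9: sp
C1, C2, C3, C4, C5, C6 → 6 sp3 carbons.

6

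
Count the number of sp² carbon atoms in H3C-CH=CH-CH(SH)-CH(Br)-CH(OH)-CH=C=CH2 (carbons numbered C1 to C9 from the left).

C1: sp3
C2: sp2 ✓
C3: sp2 ✓
C4: sp3
C5: sp3
C6: sp3
C7: sp2 ✓
C8: sp
C9: sp2 ✓
C2, C3, C7, C9 → 4 sp2 carbons.

4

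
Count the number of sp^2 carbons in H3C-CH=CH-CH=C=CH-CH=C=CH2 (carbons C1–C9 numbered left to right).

C1: sp3
C2: sp2 ✓
C3: sp2 ✓
C4: sp2 ✓
C5: sp
C6: sp2 ✓
C7: sp2 ✓
C8: sp
C9: sp2 ✓
C2, C3, C4, C6, C7, C9 → 6 sp2 carbons.

6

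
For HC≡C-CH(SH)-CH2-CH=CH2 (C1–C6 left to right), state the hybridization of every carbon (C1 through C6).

C1 sp, C2 sp, C3 sp3, C4 sp3, C5 sp2, C6 sp2

C1: 2 σ bonds, plus two π bonds; 2 regions of electron density → sp.
C2 (2 σ bonds, plus two π bonds) has steric number 2: sp.
C3 carries 4 σ bonds, giving a steric number of 4, so it is sp3.
C4 has 4 σ bonds: steric number 4 → sp3.
C5 has 3 σ bonds, plus one π bond: steric number 3 → sp2.
C6 carries 3 σ bonds, plus one π bond, giving a steric number of 3, so it is sp2.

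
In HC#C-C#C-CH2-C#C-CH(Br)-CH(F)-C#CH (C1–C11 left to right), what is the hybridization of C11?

C11 has 2 σ bonds, plus two π bonds: steric number 2 → sp.

sp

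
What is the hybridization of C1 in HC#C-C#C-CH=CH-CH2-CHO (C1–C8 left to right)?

C1 has 2 σ bonds, plus two π bonds: steric number 2 → sp.

sp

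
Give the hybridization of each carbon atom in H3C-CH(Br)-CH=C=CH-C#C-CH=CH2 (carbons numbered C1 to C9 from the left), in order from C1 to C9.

C1 sp3, C2 sp3, C3 sp2, C4 sp, C5 sp2, C6 sp, C7 sp, C8 sp2, C9 sp2

C1 (4 σ bonds) has steric number 4: sp3.
C2 is sp3: 4 σ bonds, 4 electron-density regions.
C3 is sp2: 3 σ bonds, plus one π bond, 3 electron-density regions.
C4 (2 σ bonds, plus two π bonds) has steric number 2: sp.
C5 has 3 σ bonds, plus one π bond: steric number 3 → sp2.
C6 is sp: 2 σ bonds, plus two π bonds, 2 electron-density regions.
C7 has 2 σ bonds, plus two π bonds: steric number 2 → sp.
C8: 3 σ bonds, plus one π bond; 3 regions of electron density → sp2.
C9: 3 σ bonds, plus one π bond; 3 regions of electron density → sp2.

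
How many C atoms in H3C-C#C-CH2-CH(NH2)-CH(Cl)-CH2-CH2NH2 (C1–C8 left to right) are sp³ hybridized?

6

C1: sp3 ✓
C2: sp
C3: sp
C4: sp3 ✓
C5: sp3 ✓
C6: sp3 ✓
C7: sp3 ✓
C8: sp3 ✓
C1, C4, C5, C6, C7, C8 → 6 sp3 carbons.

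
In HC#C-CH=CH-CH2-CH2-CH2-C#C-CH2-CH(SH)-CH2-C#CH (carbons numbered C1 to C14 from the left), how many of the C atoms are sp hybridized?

6

C1: sp ✓
C2: sp ✓
C3: sp2
C4: sp2
C5: sp3
C6: sp3
C7: sp3
C8: sp ✓
C9: sp ✓
C10: sp3
C11: sp3
C12: sp3
C13: sp ✓
C14: sp ✓
C1, C2, C8, C9, C13, C14 → 6 sp carbons.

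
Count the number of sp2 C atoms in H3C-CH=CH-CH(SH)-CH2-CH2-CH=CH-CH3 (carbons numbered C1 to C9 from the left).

4

C1: sp3
C2: sp2 ✓
C3: sp2 ✓
C4: sp3
C5: sp3
C6: sp3
C7: sp2 ✓
C8: sp2 ✓
C9: sp3
C2, C3, C7, C8 → 4 sp2 carbons.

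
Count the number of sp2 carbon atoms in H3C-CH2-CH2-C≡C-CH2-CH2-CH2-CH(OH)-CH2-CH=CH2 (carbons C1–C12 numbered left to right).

2

C1: sp3
C2: sp3
C3: sp3
C4: sp
C5: sp
C6: sp3
C7: sp3
C8: sp3
C9: sp3
C10: sp3
C11: sp2 ✓
C12: sp2 ✓
C11, C12 → 2 sp2 carbons.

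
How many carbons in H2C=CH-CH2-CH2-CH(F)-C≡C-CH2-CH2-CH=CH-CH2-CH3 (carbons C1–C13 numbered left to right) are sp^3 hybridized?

C1: sp2
C2: sp2
C3: sp3 ✓
C4: sp3 ✓
C5: sp3 ✓
C6: sp
C7: sp
C8: sp3 ✓
C9: sp3 ✓
C10: sp2
C11: sp2
C12: sp3 ✓
C13: sp3 ✓
C3, C4, C5, C8, C9, C12, C13 → 7 sp3 carbons.

7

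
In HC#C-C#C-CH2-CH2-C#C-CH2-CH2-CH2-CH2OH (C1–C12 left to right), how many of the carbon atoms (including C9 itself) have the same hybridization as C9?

C9 is sp3 (only σ bonds).
C1: sp
C2: sp
C3: sp
C4: sp
C5: sp3 ✓
C6: sp3 ✓
C7: sp
C8: sp
C9: sp3 ✓
C10: sp3 ✓
C11: sp3 ✓
C12: sp3 ✓
6 carbons are sp3.

6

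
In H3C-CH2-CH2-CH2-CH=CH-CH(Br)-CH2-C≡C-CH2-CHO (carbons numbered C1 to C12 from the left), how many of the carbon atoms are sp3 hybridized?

C1: sp3 ✓
C2: sp3 ✓
C3: sp3 ✓
C4: sp3 ✓
C5: sp2
C6: sp2
C7: sp3 ✓
C8: sp3 ✓
C9: sp
C10: sp
C11: sp3 ✓
C12: sp2
C1, C2, C3, C4, C7, C8, C11 → 7 sp3 carbons.

7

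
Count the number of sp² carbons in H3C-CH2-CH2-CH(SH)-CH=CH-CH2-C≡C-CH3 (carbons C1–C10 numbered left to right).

2

C1: sp3
C2: sp3
C3: sp3
C4: sp3
C5: sp2 ✓
C6: sp2 ✓
C7: sp3
C8: sp
C9: sp
C10: sp3
C5, C6 → 2 sp2 carbons.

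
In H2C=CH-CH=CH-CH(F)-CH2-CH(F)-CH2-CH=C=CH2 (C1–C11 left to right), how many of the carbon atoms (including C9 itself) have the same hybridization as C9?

C9 is sp2 (one π bond).
C1: sp2 ✓
C2: sp2 ✓
C3: sp2 ✓
C4: sp2 ✓
C5: sp3
C6: sp3
C7: sp3
C8: sp3
C9: sp2 ✓
C10: sp
C11: sp2 ✓
6 carbons are sp2.

6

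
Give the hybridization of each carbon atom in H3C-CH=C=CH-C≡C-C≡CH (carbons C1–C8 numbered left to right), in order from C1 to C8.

C1 sp3, C2 sp2, C3 sp, C4 sp2, C5 sp, C6 sp, C7 sp, C8 sp

C1 has 4 σ bonds: steric number 4 → sp3.
C2 has 3 σ bonds, plus one π bond: steric number 3 → sp2.
C3: 2 σ bonds, plus two π bonds — 2 electron domains, sp.
C4: 3 σ bonds, plus one π bond — 3 electron domains, sp2.
C5: 2 σ bonds, plus two π bonds — 2 electron domains, sp.
C6 (2 σ bonds, plus two π bonds) has steric number 2: sp.
C7 carries 2 σ bonds, plus two π bonds, giving a steric number of 2, so it is sp.
C8 has 2 σ bonds, plus two π bonds: steric number 2 → sp.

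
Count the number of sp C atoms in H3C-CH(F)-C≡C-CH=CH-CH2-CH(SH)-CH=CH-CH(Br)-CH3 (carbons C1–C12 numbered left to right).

C1: sp3
C2: sp3
C3: sp ✓
C4: sp ✓
C5: sp2
C6: sp2
C7: sp3
C8: sp3
C9: sp2
C10: sp2
C11: sp3
C12: sp3
C3, C4 → 2 sp carbons.

2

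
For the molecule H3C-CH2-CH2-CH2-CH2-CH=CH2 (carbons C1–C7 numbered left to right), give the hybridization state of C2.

sp3

C2 is sp3: 4 σ bonds, 4 electron-density regions.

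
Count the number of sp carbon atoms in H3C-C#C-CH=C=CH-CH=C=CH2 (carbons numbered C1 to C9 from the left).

4

C1: sp3
C2: sp ✓
C3: sp ✓
C4: sp2
C5: sp ✓
C6: sp2
C7: sp2
C8: sp ✓
C9: sp2
C2, C3, C5, C8 → 4 sp carbons.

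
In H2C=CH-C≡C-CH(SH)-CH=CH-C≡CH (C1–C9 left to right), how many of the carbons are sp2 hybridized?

4

C1: sp2 ✓
C2: sp2 ✓
C3: sp
C4: sp
C5: sp3
C6: sp2 ✓
C7: sp2 ✓
C8: sp
C9: sp
C1, C2, C6, C7 → 4 sp2 carbons.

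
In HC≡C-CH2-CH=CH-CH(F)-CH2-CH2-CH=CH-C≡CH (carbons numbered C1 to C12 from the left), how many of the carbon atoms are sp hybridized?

4

C1: sp ✓
C2: sp ✓
C3: sp3
C4: sp2
C5: sp2
C6: sp3
C7: sp3
C8: sp3
C9: sp2
C10: sp2
C11: sp ✓
C12: sp ✓
C1, C2, C11, C12 → 4 sp carbons.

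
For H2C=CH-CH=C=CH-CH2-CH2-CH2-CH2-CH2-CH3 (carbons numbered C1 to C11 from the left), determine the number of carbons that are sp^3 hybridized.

C1: sp2
C2: sp2
C3: sp2
C4: sp
C5: sp2
C6: sp3 ✓
C7: sp3 ✓
C8: sp3 ✓
C9: sp3 ✓
C10: sp3 ✓
C11: sp3 ✓
C6, C7, C8, C9, C10, C11 → 6 sp3 carbons.

6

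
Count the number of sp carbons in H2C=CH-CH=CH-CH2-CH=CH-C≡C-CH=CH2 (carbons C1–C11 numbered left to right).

2

C1: sp2
C2: sp2
C3: sp2
C4: sp2
C5: sp3
C6: sp2
C7: sp2
C8: sp ✓
C9: sp ✓
C10: sp2
C11: sp2
C8, C9 → 2 sp carbons.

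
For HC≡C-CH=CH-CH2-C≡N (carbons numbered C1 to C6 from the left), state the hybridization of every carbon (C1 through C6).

C1 sp, C2 sp, C3 sp2, C4 sp2, C5 sp3, C6 sp

C1: 2 σ bonds, plus two π bonds; 2 regions of electron density → sp.
C2 has 2 σ bonds, plus two π bonds: steric number 2 → sp.
C3 has 3 σ bonds, plus one π bond: steric number 3 → sp2.
C4 — 3 σ bonds, plus one π bond. Steric number 3, so sp2.
C5 — 4 σ bonds. Steric number 4, so sp3.
C6 carries 2 σ bonds, plus two π bonds, giving a steric number of 2, so it is sp.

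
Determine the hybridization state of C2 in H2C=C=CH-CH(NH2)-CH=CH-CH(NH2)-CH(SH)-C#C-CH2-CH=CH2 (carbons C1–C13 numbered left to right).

C2 (2 σ bonds, plus two π bonds) has steric number 2: sp.

sp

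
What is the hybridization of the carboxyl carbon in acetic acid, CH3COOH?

sp2

The carboxyl carbon carries 3 σ bonds, plus one π bond, giving a steric number of 3, so it is sp2.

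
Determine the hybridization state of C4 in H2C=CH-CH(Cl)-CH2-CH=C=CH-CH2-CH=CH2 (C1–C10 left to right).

C4 — 4 σ bonds. Steric number 4, so sp3.

sp^3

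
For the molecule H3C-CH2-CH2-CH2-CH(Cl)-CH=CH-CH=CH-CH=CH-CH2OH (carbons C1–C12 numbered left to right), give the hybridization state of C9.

sp²

C9 is sp2: 3 σ bonds, plus one π bond, 3 electron-density regions.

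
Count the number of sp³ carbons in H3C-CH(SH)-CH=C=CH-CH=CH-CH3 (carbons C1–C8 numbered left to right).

C1: sp3 ✓
C2: sp3 ✓
C3: sp2
C4: sp
C5: sp2
C6: sp2
C7: sp2
C8: sp3 ✓
C1, C2, C8 → 3 sp3 carbons.

3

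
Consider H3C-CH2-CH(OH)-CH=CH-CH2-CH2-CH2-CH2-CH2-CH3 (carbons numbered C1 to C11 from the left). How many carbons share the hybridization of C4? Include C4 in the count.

C4 is sp2 (one π bond).
C1: sp3
C2: sp3
C3: sp3
C4: sp2 ✓
C5: sp2 ✓
C6: sp3
C7: sp3
C8: sp3
C9: sp3
C10: sp3
C11: sp3
2 carbons are sp2.

2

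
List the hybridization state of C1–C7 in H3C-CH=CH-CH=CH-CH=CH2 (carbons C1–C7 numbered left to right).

C1 sp3, C2 sp2, C3 sp2, C4 sp2, C5 sp2, C6 sp2, C7 sp2

C1: 4 σ bonds — 4 electron domains, sp3.
C2: 3 σ bonds, plus one π bond — 3 electron domains, sp2.
C3 (3 σ bonds, plus one π bond) has steric number 3: sp2.
C4 has 3 σ bonds, plus one π bond: steric number 3 → sp2.
C5 carries 3 σ bonds, plus one π bond, giving a steric number of 3, so it is sp2.
C6 carries 3 σ bonds, plus one π bond, giving a steric number of 3, so it is sp2.
C7 is sp2: 3 σ bonds, plus one π bond, 3 electron-density regions.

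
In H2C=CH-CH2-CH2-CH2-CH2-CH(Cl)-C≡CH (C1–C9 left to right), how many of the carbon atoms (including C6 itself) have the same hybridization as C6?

5

C6 is sp3 (only σ bonds).
C1: sp2
C2: sp2
C3: sp3 ✓
C4: sp3 ✓
C5: sp3 ✓
C6: sp3 ✓
C7: sp3 ✓
C8: sp
C9: sp
5 carbons are sp3.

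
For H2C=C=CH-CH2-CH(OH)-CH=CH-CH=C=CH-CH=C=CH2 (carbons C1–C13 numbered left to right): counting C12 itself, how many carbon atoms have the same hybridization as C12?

C12 is sp (two π bonds).
C1: sp2
C2: sp ✓
C3: sp2
C4: sp3
C5: sp3
C6: sp2
C7: sp2
C8: sp2
C9: sp ✓
C10: sp2
C11: sp2
C12: sp ✓
C13: sp2
3 carbons are sp.

3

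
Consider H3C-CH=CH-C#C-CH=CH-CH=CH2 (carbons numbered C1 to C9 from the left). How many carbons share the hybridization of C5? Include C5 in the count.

2

C5 is sp (two π bonds).
C1: sp3
C2: sp2
C3: sp2
C4: sp ✓
C5: sp ✓
C6: sp2
C7: sp2
C8: sp2
C9: sp2
2 carbons are sp.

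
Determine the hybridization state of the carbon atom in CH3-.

Three σ bonds + one lone pair = steric number 4 → sp3, pyramidal.

sp³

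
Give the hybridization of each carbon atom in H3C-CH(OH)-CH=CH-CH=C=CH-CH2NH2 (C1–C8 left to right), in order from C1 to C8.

C1 (4 σ bonds) has steric number 4: sp3.
C2: 4 σ bonds; 4 regions of electron density → sp3.
C3 is sp2: 3 σ bonds, plus one π bond, 3 electron-density regions.
C4 — 3 σ bonds, plus one π bond. Steric number 3, so sp2.
C5 carries 3 σ bonds, plus one π bond, giving a steric number of 3, so it is sp2.
C6 — 2 σ bonds, plus two π bonds. Steric number 2, so sp.
C7 (3 σ bonds, plus one π bond) has steric number 3: sp2.
C8: 4 σ bonds; 4 regions of electron density → sp3.

C1 sp3, C2 sp3, C3 sp2, C4 sp2, C5 sp2, C6 sp, C7 sp2, C8 sp3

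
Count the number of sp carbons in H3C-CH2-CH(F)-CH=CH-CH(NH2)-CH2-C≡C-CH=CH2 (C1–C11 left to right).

2

C1: sp3
C2: sp3
C3: sp3
C4: sp2
C5: sp2
C6: sp3
C7: sp3
C8: sp ✓
C9: sp ✓
C10: sp2
C11: sp2
C8, C9 → 2 sp carbons.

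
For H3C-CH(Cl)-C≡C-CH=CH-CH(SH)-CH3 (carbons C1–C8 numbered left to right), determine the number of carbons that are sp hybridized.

C1: sp3
C2: sp3
C3: sp ✓
C4: sp ✓
C5: sp2
C6: sp2
C7: sp3
C8: sp3
C3, C4 → 2 sp carbons.

2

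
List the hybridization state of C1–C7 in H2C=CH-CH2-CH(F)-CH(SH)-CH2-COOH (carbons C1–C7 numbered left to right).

C1 — 3 σ bonds, plus one π bond. Steric number 3, so sp2.
C2: 3 σ bonds, plus one π bond; 3 regions of electron density → sp2.
C3 — 4 σ bonds. Steric number 4, so sp3.
C4 has 4 σ bonds: steric number 4 → sp3.
C5 carries 4 σ bonds, giving a steric number of 4, so it is sp3.
C6 has 4 σ bonds: steric number 4 → sp3.
C7 — 3 σ bonds, plus one π bond. Steric number 3, so sp2.

C1 sp2, C2 sp2, C3 sp3, C4 sp3, C5 sp3, C6 sp3, C7 sp2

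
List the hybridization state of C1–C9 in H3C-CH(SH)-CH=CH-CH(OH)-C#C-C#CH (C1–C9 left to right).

C1: 4 σ bonds — 4 electron domains, sp3.
C2 is sp3: 4 σ bonds, 4 electron-density regions.
C3 carries 3 σ bonds, plus one π bond, giving a steric number of 3, so it is sp2.
C4 is sp2: 3 σ bonds, plus one π bond, 3 electron-density regions.
C5 (4 σ bonds) has steric number 4: sp3.
C6 is sp: 2 σ bonds, plus two π bonds, 2 electron-density regions.
C7: 2 σ bonds, plus two π bonds; 2 regions of electron density → sp.
C8 has 2 σ bonds, plus two π bonds: steric number 2 → sp.
C9 carries 2 σ bonds, plus two π bonds, giving a steric number of 2, so it is sp.

C1 sp3, C2 sp3, C3 sp2, C4 sp2, C5 sp3, C6 sp, C7 sp, C8 sp, C9 sp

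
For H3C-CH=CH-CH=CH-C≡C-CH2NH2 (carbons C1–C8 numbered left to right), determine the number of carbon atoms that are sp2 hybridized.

C1: sp3
C2: sp2 ✓
C3: sp2 ✓
C4: sp2 ✓
C5: sp2 ✓
C6: sp
C7: sp
C8: sp3
C2, C3, C4, C5 → 4 sp2 carbons.

4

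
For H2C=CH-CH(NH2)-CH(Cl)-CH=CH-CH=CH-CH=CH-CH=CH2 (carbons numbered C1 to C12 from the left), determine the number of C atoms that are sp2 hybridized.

C1: sp2 ✓
C2: sp2 ✓
C3: sp3
C4: sp3
C5: sp2 ✓
C6: sp2 ✓
C7: sp2 ✓
C8: sp2 ✓
C9: sp2 ✓
C10: sp2 ✓
C11: sp2 ✓
C12: sp2 ✓
C1, C2, C5, C6, C7, C8, C9, C10, C11, C12 → 10 sp2 carbons.

10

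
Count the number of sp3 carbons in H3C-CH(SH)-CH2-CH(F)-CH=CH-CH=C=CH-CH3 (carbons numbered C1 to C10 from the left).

5

C1: sp3 ✓
C2: sp3 ✓
C3: sp3 ✓
C4: sp3 ✓
C5: sp2
C6: sp2
C7: sp2
C8: sp
C9: sp2
C10: sp3 ✓
C1, C2, C3, C4, C10 → 5 sp3 carbons.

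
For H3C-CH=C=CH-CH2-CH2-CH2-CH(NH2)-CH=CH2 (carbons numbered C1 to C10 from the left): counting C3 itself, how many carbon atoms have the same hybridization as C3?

1

C3 is sp (two π bonds).
C1: sp3
C2: sp2
C3: sp ✓
C4: sp2
C5: sp3
C6: sp3
C7: sp3
C8: sp3
C9: sp2
C10: sp2
1 carbon is sp.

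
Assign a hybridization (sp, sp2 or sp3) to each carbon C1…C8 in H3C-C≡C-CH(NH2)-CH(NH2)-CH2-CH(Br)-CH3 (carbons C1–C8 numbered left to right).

C1: 4 σ bonds; 4 regions of electron density → sp3.
C2 carries 2 σ bonds, plus two π bonds, giving a steric number of 2, so it is sp.
C3 carries 2 σ bonds, plus two π bonds, giving a steric number of 2, so it is sp.
C4: 4 σ bonds — 4 electron domains, sp3.
C5 is sp3: 4 σ bonds, 4 electron-density regions.
C6 carries 4 σ bonds, giving a steric number of 4, so it is sp3.
C7 — 4 σ bonds. Steric number 4, so sp3.
C8: 4 σ bonds — 4 electron domains, sp3.

C1 sp3, C2 sp, C3 sp, C4 sp3, C5 sp3, C6 sp3, C7 sp3, C8 sp3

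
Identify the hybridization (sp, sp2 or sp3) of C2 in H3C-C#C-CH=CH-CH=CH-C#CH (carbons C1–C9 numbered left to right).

sp

C2 carries 2 σ bonds, plus two π bonds, giving a steric number of 2, so it is sp.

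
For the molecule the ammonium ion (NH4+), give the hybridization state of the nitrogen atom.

sp^3

Four σ bonds, no lone pair → sp3, tetrahedral.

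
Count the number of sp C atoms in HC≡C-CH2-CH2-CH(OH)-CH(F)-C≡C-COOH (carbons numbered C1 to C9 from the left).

C1: sp ✓
C2: sp ✓
C3: sp3
C4: sp3
C5: sp3
C6: sp3
C7: sp ✓
C8: sp ✓
C9: sp2
C1, C2, C7, C8 → 4 sp carbons.

4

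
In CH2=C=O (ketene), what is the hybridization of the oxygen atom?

The oxygen atom is sp2: 1 σ bond and 2 lone pairs, plus one π bond, 3 electron-density regions.

sp²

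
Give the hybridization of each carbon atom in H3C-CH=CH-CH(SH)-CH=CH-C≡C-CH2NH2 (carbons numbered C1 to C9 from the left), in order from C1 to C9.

C1 is sp3: 4 σ bonds, 4 electron-density regions.
C2 carries 3 σ bonds, plus one π bond, giving a steric number of 3, so it is sp2.
C3 — 3 σ bonds, plus one π bond. Steric number 3, so sp2.
C4 has 4 σ bonds: steric number 4 → sp3.
C5 is sp2: 3 σ bonds, plus one π bond, 3 electron-density regions.
C6: 3 σ bonds, plus one π bond — 3 electron domains, sp2.
C7 (2 σ bonds, plus two π bonds) has steric number 2: sp.
C8 — 2 σ bonds, plus two π bonds. Steric number 2, so sp.
C9 — 4 σ bonds. Steric number 4, so sp3.

C1 sp3, C2 sp2, C3 sp2, C4 sp3, C5 sp2, C6 sp2, C7 sp, C8 sp, C9 sp3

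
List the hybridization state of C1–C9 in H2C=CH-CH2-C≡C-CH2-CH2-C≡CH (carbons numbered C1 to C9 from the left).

C1 has 3 σ bonds, plus one π bond: steric number 3 → sp2.
C2: 3 σ bonds, plus one π bond — 3 electron domains, sp2.
C3 is sp3: 4 σ bonds, 4 electron-density regions.
C4 carries 2 σ bonds, plus two π bonds, giving a steric number of 2, so it is sp.
C5 (2 σ bonds, plus two π bonds) has steric number 2: sp.
C6 carries 4 σ bonds, giving a steric number of 4, so it is sp3.
C7: 4 σ bonds — 4 electron domains, sp3.
C8: 2 σ bonds, plus two π bonds; 2 regions of electron density → sp.
C9 is sp: 2 σ bonds, plus two π bonds, 2 electron-density regions.

C1 sp2, C2 sp2, C3 sp3, C4 sp, C5 sp, C6 sp3, C7 sp3, C8 sp, C9 sp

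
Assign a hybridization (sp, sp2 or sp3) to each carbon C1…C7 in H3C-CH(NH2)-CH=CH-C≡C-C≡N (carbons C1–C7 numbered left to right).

C1 sp3, C2 sp3, C3 sp2, C4 sp2, C5 sp, C6 sp, C7 sp

C1 is sp3: 4 σ bonds, 4 electron-density regions.
C2 — 4 σ bonds. Steric number 4, so sp3.
C3: 3 σ bonds, plus one π bond — 3 electron domains, sp2.
C4: 3 σ bonds, plus one π bond — 3 electron domains, sp2.
C5 is sp: 2 σ bonds, plus two π bonds, 2 electron-density regions.
C6 has 2 σ bonds, plus two π bonds: steric number 2 → sp.
C7 carries 2 σ bonds, plus two π bonds, giving a steric number of 2, so it is sp.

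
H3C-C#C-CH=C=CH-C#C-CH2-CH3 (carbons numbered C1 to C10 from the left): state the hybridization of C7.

C7 (2 σ bonds, plus two π bonds) has steric number 2: sp.

sp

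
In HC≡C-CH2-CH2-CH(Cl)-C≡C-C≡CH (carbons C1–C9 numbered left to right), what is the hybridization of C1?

sp

C1: 2 σ bonds, plus two π bonds; 2 regions of electron density → sp.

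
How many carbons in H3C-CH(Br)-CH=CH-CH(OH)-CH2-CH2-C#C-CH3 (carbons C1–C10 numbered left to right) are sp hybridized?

2

C1: sp3
C2: sp3
C3: sp2
C4: sp2
C5: sp3
C6: sp3
C7: sp3
C8: sp ✓
C9: sp ✓
C10: sp3
C8, C9 → 2 sp carbons.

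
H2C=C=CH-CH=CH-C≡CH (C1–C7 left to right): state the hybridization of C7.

C7 (2 σ bonds, plus two π bonds) has steric number 2: sp.

sp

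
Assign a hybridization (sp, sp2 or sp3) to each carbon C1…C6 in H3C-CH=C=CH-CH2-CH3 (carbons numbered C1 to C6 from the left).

C1: 4 σ bonds — 4 electron domains, sp3.
C2 — 3 σ bonds, plus one π bond. Steric number 3, so sp2.
C3 carries 2 σ bonds, plus two π bonds, giving a steric number of 2, so it is sp.
C4 carries 3 σ bonds, plus one π bond, giving a steric number of 3, so it is sp2.
C5 — 4 σ bonds. Steric number 4, so sp3.
C6 is sp3: 4 σ bonds, 4 electron-density regions.

C1 sp3, C2 sp2, C3 sp, C4 sp2, C5 sp3, C6 sp3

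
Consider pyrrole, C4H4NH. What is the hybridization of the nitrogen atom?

N has three σ bonds; its lone pair occupies the p orbital and is part of the aromatic π system, so N is sp2 (not the sp3 a naive steric count of 4 would give).

sp²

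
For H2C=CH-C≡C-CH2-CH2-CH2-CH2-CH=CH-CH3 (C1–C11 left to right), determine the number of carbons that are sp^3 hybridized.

C1: sp2
C2: sp2
C3: sp
C4: sp
C5: sp3 ✓
C6: sp3 ✓
C7: sp3 ✓
C8: sp3 ✓
C9: sp2
C10: sp2
C11: sp3 ✓
C5, C6, C7, C8, C11 → 5 sp3 carbons.

5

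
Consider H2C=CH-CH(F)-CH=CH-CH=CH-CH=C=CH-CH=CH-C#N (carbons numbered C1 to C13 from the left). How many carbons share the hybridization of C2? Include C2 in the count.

10

C2 is sp2 (one π bond).
C1: sp2 ✓
C2: sp2 ✓
C3: sp3
C4: sp2 ✓
C5: sp2 ✓
C6: sp2 ✓
C7: sp2 ✓
C8: sp2 ✓
C9: sp
C10: sp2 ✓
C11: sp2 ✓
C12: sp2 ✓
C13: sp
10 carbons are sp2.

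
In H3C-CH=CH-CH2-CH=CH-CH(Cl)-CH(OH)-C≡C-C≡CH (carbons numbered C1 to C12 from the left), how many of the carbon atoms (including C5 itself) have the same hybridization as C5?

4

C5 is sp2 (one π bond).
C1: sp3
C2: sp2 ✓
C3: sp2 ✓
C4: sp3
C5: sp2 ✓
C6: sp2 ✓
C7: sp3
C8: sp3
C9: sp
C10: sp
C11: sp
C12: sp
4 carbons are sp2.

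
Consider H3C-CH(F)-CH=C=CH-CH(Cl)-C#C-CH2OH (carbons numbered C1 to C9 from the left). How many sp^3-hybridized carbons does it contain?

C1: sp3 ✓
C2: sp3 ✓
C3: sp2
C4: sp
C5: sp2
C6: sp3 ✓
C7: sp
C8: sp
C9: sp3 ✓
C1, C2, C6, C9 → 4 sp3 carbons.

4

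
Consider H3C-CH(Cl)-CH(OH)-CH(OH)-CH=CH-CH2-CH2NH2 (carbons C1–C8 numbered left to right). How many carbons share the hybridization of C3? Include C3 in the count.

C3 is sp3 (only σ bonds).
C1: sp3 ✓
C2: sp3 ✓
C3: sp3 ✓
C4: sp3 ✓
C5: sp2
C6: sp2
C7: sp3 ✓
C8: sp3 ✓
6 carbons are sp3.

6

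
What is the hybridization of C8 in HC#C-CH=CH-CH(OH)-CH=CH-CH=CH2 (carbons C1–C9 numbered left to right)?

C8 (3 σ bonds, plus one π bond) has steric number 3: sp2.

sp2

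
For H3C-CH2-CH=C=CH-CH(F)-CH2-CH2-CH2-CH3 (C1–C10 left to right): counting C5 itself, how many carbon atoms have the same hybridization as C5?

C5 is sp2 (one π bond).
C1: sp3
C2: sp3
C3: sp2 ✓
C4: sp
C5: sp2 ✓
C6: sp3
C7: sp3
C8: sp3
C9: sp3
C10: sp3
2 carbons are sp2.

2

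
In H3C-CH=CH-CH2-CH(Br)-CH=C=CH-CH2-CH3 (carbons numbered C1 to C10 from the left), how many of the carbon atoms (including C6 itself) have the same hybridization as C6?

4

C6 is sp2 (one π bond).
C1: sp3
C2: sp2 ✓
C3: sp2 ✓
C4: sp3
C5: sp3
C6: sp2 ✓
C7: sp
C8: sp2 ✓
C9: sp3
C10: sp3
4 carbons are sp2.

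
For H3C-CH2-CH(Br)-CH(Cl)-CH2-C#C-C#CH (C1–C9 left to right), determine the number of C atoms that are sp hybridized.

4

C1: sp3
C2: sp3
C3: sp3
C4: sp3
C5: sp3
C6: sp ✓
C7: sp ✓
C8: sp ✓
C9: sp ✓
C6, C7, C8, C9 → 4 sp carbons.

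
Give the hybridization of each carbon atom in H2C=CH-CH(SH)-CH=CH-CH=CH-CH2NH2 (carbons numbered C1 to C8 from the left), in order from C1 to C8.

C1 sp2, C2 sp2, C3 sp3, C4 sp2, C5 sp2, C6 sp2, C7 sp2, C8 sp3

C1 (3 σ bonds, plus one π bond) has steric number 3: sp2.
C2: 3 σ bonds, plus one π bond; 3 regions of electron density → sp2.
C3: 4 σ bonds — 4 electron domains, sp3.
C4 — 3 σ bonds, plus one π bond. Steric number 3, so sp2.
C5: 3 σ bonds, plus one π bond; 3 regions of electron density → sp2.
C6: 3 σ bonds, plus one π bond; 3 regions of electron density → sp2.
C7 (3 σ bonds, plus one π bond) has steric number 3: sp2.
C8 is sp3: 4 σ bonds, 4 electron-density regions.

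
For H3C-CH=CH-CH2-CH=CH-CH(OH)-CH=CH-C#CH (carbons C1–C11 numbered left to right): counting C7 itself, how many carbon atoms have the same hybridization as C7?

C7 is sp3 (only σ bonds).
C1: sp3 ✓
C2: sp2
C3: sp2
C4: sp3 ✓
C5: sp2
C6: sp2
C7: sp3 ✓
C8: sp2
C9: sp2
C10: sp
C11: sp
3 carbons are sp3.

3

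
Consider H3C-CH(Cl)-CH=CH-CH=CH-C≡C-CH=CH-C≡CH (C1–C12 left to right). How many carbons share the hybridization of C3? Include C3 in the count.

6

C3 is sp2 (one π bond).
C1: sp3
C2: sp3
C3: sp2 ✓
C4: sp2 ✓
C5: sp2 ✓
C6: sp2 ✓
C7: sp
C8: sp
C9: sp2 ✓
C10: sp2 ✓
C11: sp
C12: sp
6 carbons are sp2.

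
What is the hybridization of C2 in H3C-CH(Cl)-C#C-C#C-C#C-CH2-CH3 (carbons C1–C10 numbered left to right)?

sp^3

C2 has 4 σ bonds: steric number 4 → sp3.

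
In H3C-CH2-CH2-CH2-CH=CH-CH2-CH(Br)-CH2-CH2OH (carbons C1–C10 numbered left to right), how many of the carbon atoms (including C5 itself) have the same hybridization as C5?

C5 is sp2 (one π bond).
C1: sp3
C2: sp3
C3: sp3
C4: sp3
C5: sp2 ✓
C6: sp2 ✓
C7: sp3
C8: sp3
C9: sp3
C10: sp3
2 carbons are sp2.

2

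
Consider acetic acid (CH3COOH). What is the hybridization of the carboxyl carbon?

sp2

The carboxyl carbon (3 σ bonds, plus one π bond) has steric number 3: sp2.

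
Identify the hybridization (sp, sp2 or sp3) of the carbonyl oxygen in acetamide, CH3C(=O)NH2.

The carbonyl oxygen: 1 σ bond and 2 lone pairs, plus one π bond; 3 regions of electron density → sp2.

sp^2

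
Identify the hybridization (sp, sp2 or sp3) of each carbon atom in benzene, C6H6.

sp2

Every ring carbon has three σ bonds and contributes one p electron to the aromatic π system.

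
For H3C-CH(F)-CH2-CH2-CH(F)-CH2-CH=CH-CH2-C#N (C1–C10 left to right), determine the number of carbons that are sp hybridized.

C1: sp3
C2: sp3
C3: sp3
C4: sp3
C5: sp3
C6: sp3
C7: sp2
C8: sp2
C9: sp3
C10: sp ✓
C10 → 1 sp carbon.

1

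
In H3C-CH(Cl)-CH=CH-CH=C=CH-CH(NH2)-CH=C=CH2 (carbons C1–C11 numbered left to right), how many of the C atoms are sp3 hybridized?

3

C1: sp3 ✓
C2: sp3 ✓
C3: sp2
C4: sp2
C5: sp2
C6: sp
C7: sp2
C8: sp3 ✓
C9: sp2
C10: sp
C11: sp2
C1, C2, C8 → 3 sp3 carbons.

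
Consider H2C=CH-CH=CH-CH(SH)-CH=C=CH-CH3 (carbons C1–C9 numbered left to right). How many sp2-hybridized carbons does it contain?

6

C1: sp2 ✓
C2: sp2 ✓
C3: sp2 ✓
C4: sp2 ✓
C5: sp3
C6: sp2 ✓
C7: sp
C8: sp2 ✓
C9: sp3
C1, C2, C3, C4, C6, C8 → 6 sp2 carbons.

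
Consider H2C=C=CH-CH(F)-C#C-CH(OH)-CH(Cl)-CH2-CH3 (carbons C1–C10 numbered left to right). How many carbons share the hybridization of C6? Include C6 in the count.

C6 is sp (two π bonds).
C1: sp2
C2: sp ✓
C3: sp2
C4: sp3
C5: sp ✓
C6: sp ✓
C7: sp3
C8: sp3
C9: sp3
C10: sp3
3 carbons are sp.

3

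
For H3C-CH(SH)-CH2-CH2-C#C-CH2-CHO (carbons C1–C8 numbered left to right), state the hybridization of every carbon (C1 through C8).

C1 carries 4 σ bonds, giving a steric number of 4, so it is sp3.
C2: 4 σ bonds — 4 electron domains, sp3.
C3: 4 σ bonds — 4 electron domains, sp3.
C4 (4 σ bonds) has steric number 4: sp3.
C5: 2 σ bonds, plus two π bonds — 2 electron domains, sp.
C6 carries 2 σ bonds, plus two π bonds, giving a steric number of 2, so it is sp.
C7 is sp3: 4 σ bonds, 4 electron-density regions.
C8 (3 σ bonds, plus one π bond) has steric number 3: sp2.

C1 sp3, C2 sp3, C3 sp3, C4 sp3, C5 sp, C6 sp, C7 sp3, C8 sp2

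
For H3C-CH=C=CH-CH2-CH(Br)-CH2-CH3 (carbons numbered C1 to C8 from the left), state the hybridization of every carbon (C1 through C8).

C1 sp3, C2 sp2, C3 sp, C4 sp2, C5 sp3, C6 sp3, C7 sp3, C8 sp3

C1 — 4 σ bonds. Steric number 4, so sp3.
C2 is sp2: 3 σ bonds, plus one π bond, 3 electron-density regions.
C3 carries 2 σ bonds, plus two π bonds, giving a steric number of 2, so it is sp.
C4 — 3 σ bonds, plus one π bond. Steric number 3, so sp2.
C5 has 4 σ bonds: steric number 4 → sp3.
C6: 4 σ bonds; 4 regions of electron density → sp3.
C7: 4 σ bonds — 4 electron domains, sp3.
C8: 4 σ bonds — 4 electron domains, sp3.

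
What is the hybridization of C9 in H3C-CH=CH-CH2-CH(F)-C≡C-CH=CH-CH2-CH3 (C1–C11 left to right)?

sp²

C9 — 3 σ bonds, plus one π bond. Steric number 3, so sp2.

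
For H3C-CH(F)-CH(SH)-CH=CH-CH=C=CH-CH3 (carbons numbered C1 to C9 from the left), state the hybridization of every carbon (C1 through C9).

C1 has 4 σ bonds: steric number 4 → sp3.
C2 has 4 σ bonds: steric number 4 → sp3.
C3 has 4 σ bonds: steric number 4 → sp3.
C4 is sp2: 3 σ bonds, plus one π bond, 3 electron-density regions.
C5 is sp2: 3 σ bonds, plus one π bond, 3 electron-density regions.
C6 carries 3 σ bonds, plus one π bond, giving a steric number of 3, so it is sp2.
C7 (2 σ bonds, plus two π bonds) has steric number 2: sp.
C8 is sp2: 3 σ bonds, plus one π bond, 3 electron-density regions.
C9 (4 σ bonds) has steric number 4: sp3.

C1 sp3, C2 sp3, C3 sp3, C4 sp2, C5 sp2, C6 sp2, C7 sp, C8 sp2, C9 sp3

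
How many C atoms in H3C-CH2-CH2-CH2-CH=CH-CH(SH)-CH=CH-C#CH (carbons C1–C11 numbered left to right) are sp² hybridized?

C1: sp3
C2: sp3
C3: sp3
C4: sp3
C5: sp2 ✓
C6: sp2 ✓
C7: sp3
C8: sp2 ✓
C9: sp2 ✓
C10: sp
C11: sp
C5, C6, C8, C9 → 4 sp2 carbons.

4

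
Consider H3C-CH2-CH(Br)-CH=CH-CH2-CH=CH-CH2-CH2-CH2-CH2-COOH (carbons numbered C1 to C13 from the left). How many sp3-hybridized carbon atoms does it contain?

8

C1: sp3 ✓
C2: sp3 ✓
C3: sp3 ✓
C4: sp2
C5: sp2
C6: sp3 ✓
C7: sp2
C8: sp2
C9: sp3 ✓
C10: sp3 ✓
C11: sp3 ✓
C12: sp3 ✓
C13: sp2
C1, C2, C3, C6, C9, C10, C11, C12 → 8 sp3 carbons.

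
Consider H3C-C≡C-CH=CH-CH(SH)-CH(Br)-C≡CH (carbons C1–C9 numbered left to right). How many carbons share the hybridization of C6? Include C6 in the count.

3

C6 is sp3 (only σ bonds).
C1: sp3 ✓
C2: sp
C3: sp
C4: sp2
C5: sp2
C6: sp3 ✓
C7: sp3 ✓
C8: sp
C9: sp
3 carbons are sp3.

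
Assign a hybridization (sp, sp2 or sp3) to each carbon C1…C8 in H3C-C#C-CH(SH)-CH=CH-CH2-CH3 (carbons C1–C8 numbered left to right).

C1 sp3, C2 sp, C3 sp, C4 sp3, C5 sp2, C6 sp2, C7 sp3, C8 sp3

C1 (4 σ bonds) has steric number 4: sp3.
C2: 2 σ bonds, plus two π bonds; 2 regions of electron density → sp.
C3 — 2 σ bonds, plus two π bonds. Steric number 2, so sp.
C4 (4 σ bonds) has steric number 4: sp3.
C5 carries 3 σ bonds, plus one π bond, giving a steric number of 3, so it is sp2.
C6 (3 σ bonds, plus one π bond) has steric number 3: sp2.
C7: 4 σ bonds; 4 regions of electron density → sp3.
C8: 4 σ bonds — 4 electron domains, sp3.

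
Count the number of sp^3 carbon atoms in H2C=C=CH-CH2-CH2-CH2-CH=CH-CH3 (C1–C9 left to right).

C1: sp2
C2: sp
C3: sp2
C4: sp3 ✓
C5: sp3 ✓
C6: sp3 ✓
C7: sp2
C8: sp2
C9: sp3 ✓
C4, C5, C6, C9 → 4 sp3 carbons.

4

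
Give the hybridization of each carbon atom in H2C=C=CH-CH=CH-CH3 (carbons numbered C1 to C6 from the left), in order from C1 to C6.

C1: 3 σ bonds, plus one π bond; 3 regions of electron density → sp2.
C2 — 2 σ bonds, plus two π bonds. Steric number 2, so sp.
C3: 3 σ bonds, plus one π bond; 3 regions of electron density → sp2.
C4: 3 σ bonds, plus one π bond; 3 regions of electron density → sp2.
C5: 3 σ bonds, plus one π bond; 3 regions of electron density → sp2.
C6 has 4 σ bonds: steric number 4 → sp3.

C1 sp2, C2 sp, C3 sp2, C4 sp2, C5 sp2, C6 sp3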